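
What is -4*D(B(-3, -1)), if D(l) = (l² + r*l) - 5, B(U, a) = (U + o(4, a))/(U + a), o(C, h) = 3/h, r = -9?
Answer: 65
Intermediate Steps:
B(U, a) = (U + 3/a)/(U + a)
D(l) = -5 + l² - 9*l (D(l) = (l² - 9*l) - 5 = -5 + l² - 9*l)
-4*D(B(-3, -1)) = -4*(-5 + ((3 - 3*(-1))/((-1)*(-3 - 1)))² - 9*(3 - 3*(-1))/((-1)*(-3 - 1))) = -4*(-5 + (-1*(3 + 3)/(-4))² - (-9)*(3 + 3)/(-4)) = -4*(-5 + (-1*(-¼)*6)² - (-9)*(-1)*6/4) = -4*(-5 + (3/2)² - 9*3/2) = -4*(-5 + 9/4 - 27/2) = -4*(-65/4) = 65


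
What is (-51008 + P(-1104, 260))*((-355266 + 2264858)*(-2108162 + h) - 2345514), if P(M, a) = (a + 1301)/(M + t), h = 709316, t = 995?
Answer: 14855852637457363818/109 ≈ 1.3629e+17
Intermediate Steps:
P(M, a) = (1301 + a)/(995 + M) (P(M, a) = (a + 1301)/(M + 995) = (1301 + a)/(995 + M))
(-51008 + P(-1104, 260))*((-355266 + 2264858)*(-2108162 + h) - 2345514) = (-51008 + (1301 + 260)/(995 - 1104))*((-355266 + 2264858)*(-2108162 + 709316) - 2345514) = (-51008 + 1561/(-109))*(1909592*(-1398846) - 2345514) = (-51008 - 1/109*1561)*(-2671225130832 - 2345514) = (-51008 - 1561/109)*(-2671227476346) = -5561433/109*(-2671227476346) = 14855852637457363818/109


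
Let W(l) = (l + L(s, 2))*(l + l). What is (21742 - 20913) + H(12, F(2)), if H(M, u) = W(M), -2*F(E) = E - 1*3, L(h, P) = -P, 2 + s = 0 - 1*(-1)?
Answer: 1069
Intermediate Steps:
s = -1 (s = -2 + (0 - 1*(-1)) = -2 + (0 + 1) = -2 + 1 = -1)
F(E) = 3/2 - E/2 (F(E) = -(E - 1*3)/2 = -(E - 3)/2 = -(-3 + E)/2 = 3/2 - E/2)
W(l) = 2*l*(-2 + l) (W(l) = (l - 1*2)*(l + l) = (l - 2)*(2*l) = (-2 + l)*(2*l) = 2*l*(-2 + l))
H(M, u) = 2*M*(-2 + M)
(21742 - 20913) + H(12, F(2)) = (21742 - 20913) + 2*12*(-2 + 12) = 829 + 2*12*10 = 829 + 240 = 1069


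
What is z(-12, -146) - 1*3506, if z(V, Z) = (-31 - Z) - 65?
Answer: -3456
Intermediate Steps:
z(V, Z) = -96 - Z
z(-12, -146) - 1*3506 = (-96 - 1*(-146)) - 1*3506 = (-96 + 146) - 3506 = 50 - 3506 = -3456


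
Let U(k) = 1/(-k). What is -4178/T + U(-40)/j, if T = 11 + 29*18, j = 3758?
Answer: -628036427/80120560 ≈ -7.8386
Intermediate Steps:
T = 533 (T = 11 + 522 = 533)
U(k) = -1/k
-4178/T + U(-40)/j = -4178/533 - 1/(-40)/3758 = -4178*1/533 - 1*(-1/40)*(1/3758) = -4178/533 + (1/40)*(1/3758) = -4178/533 + 1/150320 = -628036427/80120560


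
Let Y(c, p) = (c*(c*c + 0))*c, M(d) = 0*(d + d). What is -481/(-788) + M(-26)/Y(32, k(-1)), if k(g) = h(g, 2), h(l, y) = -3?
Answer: 481/788 ≈ 0.61041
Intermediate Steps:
k(g) = -3
M(d) = 0 (M(d) = 0*(2*d) = 0)
Y(c, p) = c⁴ (Y(c, p) = (c*(c² + 0))*c = (c*c²)*c = c³*c = c⁴)
-481/(-788) + M(-26)/Y(32, k(-1)) = -481/(-788) + 0/(32⁴) = -481*(-1/788) + 0/1048576 = 481/788 + 0*(1/1048576) = 481/788 + 0 = 481/788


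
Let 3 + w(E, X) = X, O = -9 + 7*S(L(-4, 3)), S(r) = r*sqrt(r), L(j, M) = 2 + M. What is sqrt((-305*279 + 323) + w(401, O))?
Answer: sqrt(-84784 + 35*sqrt(5)) ≈ 291.04*I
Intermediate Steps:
S(r) = r**(3/2)
O = -9 + 35*sqrt(5) (O = -9 + 7*(2 + 3)**(3/2) = -9 + 7*5**(3/2) = -9 + 7*(5*sqrt(5)) = -9 + 35*sqrt(5) ≈ 69.262)
w(E, X) = -3 + X
sqrt((-305*279 + 323) + w(401, O)) = sqrt((-305*279 + 323) + (-3 + (-9 + 35*sqrt(5)))) = sqrt((-85095 + 323) + (-12 + 35*sqrt(5))) = sqrt(-84772 + (-12 + 35*sqrt(5))) = sqrt(-84784 + 35*sqrt(5))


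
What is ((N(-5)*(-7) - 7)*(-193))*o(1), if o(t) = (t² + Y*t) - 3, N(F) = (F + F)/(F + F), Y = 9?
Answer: 18914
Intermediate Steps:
N(F) = 1 (N(F) = (2*F)/((2*F)) = (2*F)*(1/(2*F)) = 1)
o(t) = -3 + t² + 9*t (o(t) = (t² + 9*t) - 3 = -3 + t² + 9*t)
((N(-5)*(-7) - 7)*(-193))*o(1) = ((1*(-7) - 7)*(-193))*(-3 + 1² + 9*1) = ((-7 - 7)*(-193))*(-3 + 1 + 9) = -14*(-193)*7 = 2702*7 = 18914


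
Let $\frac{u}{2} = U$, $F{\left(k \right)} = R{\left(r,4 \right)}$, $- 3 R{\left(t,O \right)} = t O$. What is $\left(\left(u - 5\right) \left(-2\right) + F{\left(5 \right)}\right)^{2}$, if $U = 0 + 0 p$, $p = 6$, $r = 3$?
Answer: $36$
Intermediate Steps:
$U = 0$ ($U = 0 + 0 \cdot 6 = 0 + 0 = 0$)
$R{\left(t,O \right)} = - \frac{O t}{3}$ ($R{\left(t,O \right)} = - \frac{t O}{3} = - \frac{O t}{3}$)
$F{\left(k \right)} = -4$ ($F{\left(k \right)} = \left(- \frac{1}{3}\right) 4 \cdot 3 = -4$)
$u = 0$ ($u = 2 \cdot 0 = 0$)
$\left(\left(u - 5\right) \left(-2\right) + F{\left(5 \right)}\right)^{2} = \left(\left(0 - 5\right) \left(-2\right) - 4\right)^{2} = \left(\left(-5\right) \left(-2\right) - 4\right)^{2} = \left(10 - 4\right)^{2} = 6^{2} = 36$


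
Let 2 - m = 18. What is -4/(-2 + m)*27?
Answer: 6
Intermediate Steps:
m = -16 (m = 2 - 1*18 = 2 - 18 = -16)
-4/(-2 + m)*27 = -4/(-2 - 16)*27 = -4/(-18)*27 = -4*(-1/18)*27 = (2/9)*27 = 6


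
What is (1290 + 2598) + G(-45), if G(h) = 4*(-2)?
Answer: 3880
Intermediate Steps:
G(h) = -8
(1290 + 2598) + G(-45) = (1290 + 2598) - 8 = 3888 - 8 = 3880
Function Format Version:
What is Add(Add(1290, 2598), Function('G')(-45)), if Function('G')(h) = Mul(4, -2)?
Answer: 3880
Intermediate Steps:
Function('G')(h) = -8
Add(Add(1290, 2598), Function('G')(-45)) = Add(Add(1290, 2598), -8) = Add(3888, -8) = 3880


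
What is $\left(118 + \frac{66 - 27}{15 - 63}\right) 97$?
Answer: $\frac{181875}{16} \approx 11367.0$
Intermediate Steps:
$\left(118 + \frac{66 - 27}{15 - 63}\right) 97 = \left(118 + \frac{66 - 27}{-48}\right) 97 = \left(118 + 39 \left(- \frac{1}{48}\right)\right) 97 = \left(118 - \frac{13}{16}\right) 97 = \frac{1875}{16} \cdot 97 = \frac{181875}{16}$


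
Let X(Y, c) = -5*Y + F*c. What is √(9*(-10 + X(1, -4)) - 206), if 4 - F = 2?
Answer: I*√413 ≈ 20.322*I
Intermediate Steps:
F = 2 (F = 4 - 1*2 = 4 - 2 = 2)
X(Y, c) = -5*Y + 2*c
√(9*(-10 + X(1, -4)) - 206) = √(9*(-10 + (-5*1 + 2*(-4))) - 206) = √(9*(-10 + (-5 - 8)) - 206) = √(9*(-10 - 13) - 206) = √(9*(-23) - 206) = √(-207 - 206) = √(-413) = I*√413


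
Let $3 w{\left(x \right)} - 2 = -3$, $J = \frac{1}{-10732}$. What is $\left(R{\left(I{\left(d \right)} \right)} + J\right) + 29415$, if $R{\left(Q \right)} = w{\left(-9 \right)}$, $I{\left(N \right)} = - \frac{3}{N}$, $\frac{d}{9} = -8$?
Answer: $\frac{947034605}{32196} \approx 29415.0$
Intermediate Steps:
$d = -72$ ($d = 9 \left(-8\right) = -72$)
$J = - \frac{1}{10732} \approx -9.3179 \cdot 10^{-5}$
$w{\left(x \right)} = - \frac{1}{3}$ ($w{\left(x \right)} = \frac{2}{3} + \frac{1}{3} \left(-3\right) = \frac{2}{3} - 1 = - \frac{1}{3}$)
$R{\left(Q \right)} = - \frac{1}{3}$
$\left(R{\left(I{\left(d \right)} \right)} + J\right) + 29415 = \left(- \frac{1}{3} - \frac{1}{10732}\right) + 29415 = - \frac{10735}{32196} + 29415 = \frac{947034605}{32196}$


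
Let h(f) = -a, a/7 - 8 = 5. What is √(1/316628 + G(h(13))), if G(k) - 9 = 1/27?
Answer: √18346358551989/1424826 ≈ 3.0062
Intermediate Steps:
a = 91 (a = 56 + 7*5 = 56 + 35 = 91)
h(f) = -91 (h(f) = -1*91 = -91)
G(k) = 244/27 (G(k) = 9 + 1/27 = 244/27)
√(1/316628 + G(h(13))) = √(1/316628 + 244/27) = √(77257259/8548956) = √18346358551989/1424826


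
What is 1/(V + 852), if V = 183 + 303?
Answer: 1/1338 ≈ 0.00074738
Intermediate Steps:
V = 486
1/(V + 852) = 1/(486 + 852) = 1/1338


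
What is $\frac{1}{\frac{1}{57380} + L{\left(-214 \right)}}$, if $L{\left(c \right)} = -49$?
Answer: $- \frac{57380}{2811619} \approx -0.020408$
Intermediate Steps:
$\frac{1}{\frac{1}{57380} + L{\left(-214 \right)}} = \frac{1}{\frac{1}{57380} - 49} = \frac{1}{- \frac{2811619}{57380}} = - \frac{57380}{2811619}$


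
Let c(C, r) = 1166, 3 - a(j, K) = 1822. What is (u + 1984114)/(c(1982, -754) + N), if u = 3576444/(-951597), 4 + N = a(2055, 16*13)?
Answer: -629357784538/208399743 ≈ -3020.0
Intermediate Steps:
a(j, K) = -1819 (a(j, K) = 3 - 1*1822 = 3 - 1822 = -1819)
N = -1823 (N = -4 - 1819 = -1823)
u = -1192148/317199 (u = 3576444*(-1/951597) = -1192148/317199 ≈ -3.7584)
(u + 1984114)/(c(1982, -754) + N) = (-1192148/317199 + 1984114)/(1166 - 1823) = (629357784538/317199)/(-657) = (629357784538/317199)*(-1/657) = -629357784538/208399743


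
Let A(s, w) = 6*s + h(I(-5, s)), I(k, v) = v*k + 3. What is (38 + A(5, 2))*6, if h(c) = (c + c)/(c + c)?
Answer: 414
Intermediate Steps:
I(k, v) = 3 + k*v (I(k, v) = k*v + 3 = 3 + k*v)
h(c) = 1 (h(c) = (2*c)/((2*c)) = (2*c)*(1/(2*c)) = 1)
A(s, w) = 1 + 6*s (A(s, w) = 6*s + 1 = 1 + 6*s)
(38 + A(5, 2))*6 = (38 + (1 + 6*5))*6 = (38 + (1 + 30))*6 = (38 + 31)*6 = 69*6 = 414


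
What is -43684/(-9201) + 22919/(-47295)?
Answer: 618385687/145053765 ≈ 4.2631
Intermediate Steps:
-43684/(-9201) + 22919/(-47295) = -43684*(-1/9201) + 22919*(-1/47295) = 43684/9201 - 22919/47295 = 618385687/145053765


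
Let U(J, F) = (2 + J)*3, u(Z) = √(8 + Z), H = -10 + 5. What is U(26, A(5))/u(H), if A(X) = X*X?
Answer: 28*√3 ≈ 48.497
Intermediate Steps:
H = -5
A(X) = X²
U(J, F) = 6 + 3*J
U(26, A(5))/u(H) = (6 + 3*26)/(√(8 - 5)) = (6 + 78)/(√3) = 84*(√3/3) = 28*√3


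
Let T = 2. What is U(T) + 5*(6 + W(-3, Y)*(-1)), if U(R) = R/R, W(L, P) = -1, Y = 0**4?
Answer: 36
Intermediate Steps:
Y = 0
U(R) = 1
U(T) + 5*(6 + W(-3, Y)*(-1)) = 1 + 5*(6 - 1*(-1)) = 1 + 5*(6 + 1) = 1 + 5*7 = 1 + 35 = 36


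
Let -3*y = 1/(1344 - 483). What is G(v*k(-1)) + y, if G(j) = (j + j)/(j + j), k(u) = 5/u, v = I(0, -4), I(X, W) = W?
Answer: 2582/2583 ≈ 0.99961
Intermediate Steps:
v = -4
y = -1/2583 (y = -1/(3*(1344 - 483)) = -⅓/861 = -⅓*1/861 = -1/2583 ≈ -0.00038715)
G(j) = 1 (G(j) = (2*j)/((2*j)) = (2*j)*(1/(2*j)) = 1)
G(v*k(-1)) + y = 1 - 1/2583 = 2582/2583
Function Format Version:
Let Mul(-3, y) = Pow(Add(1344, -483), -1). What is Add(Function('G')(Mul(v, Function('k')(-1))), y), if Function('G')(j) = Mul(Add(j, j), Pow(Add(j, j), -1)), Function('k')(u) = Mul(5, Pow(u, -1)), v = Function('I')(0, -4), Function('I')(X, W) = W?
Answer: Rational(2582, 2583) ≈ 0.99961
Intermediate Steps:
v = -4
y = Rational(-1, 2583) (y = Mul(Rational(-1, 3), Pow(Add(1344, -483), -1)) = Mul(Rational(-1, 3), Pow(861, -1)) = Mul(Rational(-1, 3), Rational(1, 861)) = Rational(-1, 2583) ≈ -0.00038715)
Function('G')(j) = 1 (Function('G')(j) = Mul(Mul(2, j), Pow(Mul(2, j), -1)) = Mul(Mul(2, j), Mul(Rational(1, 2), Pow(j, -1))) = 1)
Add(Function('G')(Mul(v, Function('k')(-1))), y) = Add(1, Rational(-1, 2583)) = Rational(2582, 2583)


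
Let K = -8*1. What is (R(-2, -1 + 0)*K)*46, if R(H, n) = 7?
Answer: -2576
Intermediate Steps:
K = -8
(R(-2, -1 + 0)*K)*46 = (7*(-8))*46 = -56*46 = -2576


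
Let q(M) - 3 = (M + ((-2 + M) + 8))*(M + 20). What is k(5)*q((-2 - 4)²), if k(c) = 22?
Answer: 96162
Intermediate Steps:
q(M) = 3 + (6 + 2*M)*(20 + M) (q(M) = 3 + (M + ((-2 + M) + 8))*(M + 20) = 3 + (M + (6 + M))*(20 + M) = 3 + (6 + 2*M)*(20 + M))
k(5)*q((-2 - 4)²) = 22*(123 + 2*((-2 - 4)²)² + 46*(-2 - 4)²) = 22*(123 + 2*((-6)²)² + 46*(-6)²) = 22*(123 + 2*36² + 46*36) = 22*(123 + 2*1296 + 1656) = 22*(123 + 2592 + 1656) = 22*4371 = 96162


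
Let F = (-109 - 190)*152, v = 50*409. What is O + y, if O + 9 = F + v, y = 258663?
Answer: 233656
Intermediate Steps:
v = 20450
F = -45448 (F = -299*152 = -45448)
O = -25007 (O = -9 + (-45448 + 20450) = -9 - 24998 = -25007)
O + y = -25007 + 258663 = 233656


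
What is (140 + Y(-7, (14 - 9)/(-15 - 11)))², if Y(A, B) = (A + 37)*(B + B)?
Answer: 2788900/169 ≈ 16502.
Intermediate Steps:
Y(A, B) = 2*B*(37 + A) (Y(A, B) = (37 + A)*(2*B) = 2*B*(37 + A))
(140 + Y(-7, (14 - 9)/(-15 - 11)))² = (140 + 2*((14 - 9)/(-15 - 11))*(37 - 7))² = (140 + 2*(5/(-26))*30)² = (140 + 2*(5*(-1/26))*30)² = (140 + 2*(-5/26)*30)² = (140 - 150/13)² = (1670/13)² = 2788900/169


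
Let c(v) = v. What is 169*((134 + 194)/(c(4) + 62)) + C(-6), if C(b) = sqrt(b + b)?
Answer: 27716/33 + 2*I*sqrt(3) ≈ 839.88 + 3.4641*I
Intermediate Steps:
C(b) = sqrt(2)*sqrt(b) (C(b) = sqrt(2*b) = sqrt(2)*sqrt(b))
169*((134 + 194)/(c(4) + 62)) + C(-6) = 169*((134 + 194)/(4 + 62)) + sqrt(2)*sqrt(-6) = 169*(328/66) + sqrt(2)*(I*sqrt(6)) = 169*(328*(1/66)) + 2*I*sqrt(3) = 169*(164/33) + 2*I*sqrt(3) = 27716/33 + 2*I*sqrt(3)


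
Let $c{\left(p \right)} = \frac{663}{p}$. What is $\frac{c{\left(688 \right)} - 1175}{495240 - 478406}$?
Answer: $- \frac{807737}{11581792} \approx -0.069742$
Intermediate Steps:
$\frac{c{\left(688 \right)} - 1175}{495240 - 478406} = \frac{\frac{663}{688} - 1175}{495240 - 478406} = \frac{663 \cdot \frac{1}{688} - 1175}{16834} = \left(\frac{663}{688} - 1175\right) \frac{1}{16834} = \left(- \frac{807737}{688}\right) \frac{1}{16834} = - \frac{807737}{11581792}$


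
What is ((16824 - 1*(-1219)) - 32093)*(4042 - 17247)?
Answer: 185530250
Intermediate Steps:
((16824 - 1*(-1219)) - 32093)*(4042 - 17247) = ((16824 + 1219) - 32093)*(-13205) = (18043 - 32093)*(-13205) = -14050*(-13205) = 185530250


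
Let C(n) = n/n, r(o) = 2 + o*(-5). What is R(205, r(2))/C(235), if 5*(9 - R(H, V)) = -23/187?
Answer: 8438/935 ≈ 9.0246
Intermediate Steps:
r(o) = 2 - 5*o
C(n) = 1
R(H, V) = 8438/935 (R(H, V) = 9 - (-23)/(5*187) = 9 - 1/5*(-23/187) = 9 + 23/935 = 8438/935)
R(205, r(2))/C(235) = (8438/935)/1 = (8438/935)*1 = 8438/935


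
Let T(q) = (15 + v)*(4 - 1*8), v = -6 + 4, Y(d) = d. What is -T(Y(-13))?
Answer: 52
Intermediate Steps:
v = -2
T(q) = -52 (T(q) = (15 - 2)*(4 - 1*8) = 13*(4 - 8) = 13*(-4) = -52)
-T(Y(-13)) = -1*(-52) = 52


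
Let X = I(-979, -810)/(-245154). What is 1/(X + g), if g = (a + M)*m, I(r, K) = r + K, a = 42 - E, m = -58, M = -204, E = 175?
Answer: 245154/4791781873 ≈ 5.1161e-5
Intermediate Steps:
a = -133 (a = 42 - 1*175 = 42 - 175 = -133)
I(r, K) = K + r
g = 19546 (g = (-133 - 204)*(-58) = -337*(-58) = 19546)
X = 1789/245154 (X = (-810 - 979)/(-245154) = -1789*(-1/245154) = 1789/245154 ≈ 0.0072975)
1/(X + g) = 1/(1789/245154 + 19546) = 1/(4791781873/245154) = 245154/4791781873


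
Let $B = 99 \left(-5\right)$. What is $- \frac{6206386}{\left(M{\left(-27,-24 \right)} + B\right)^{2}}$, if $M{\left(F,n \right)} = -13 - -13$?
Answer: $- \frac{6206386}{245025} \approx -25.33$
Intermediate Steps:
$M{\left(F,n \right)} = 0$ ($M{\left(F,n \right)} = -13 + 13 = 0$)
$B = -495$
$- \frac{6206386}{\left(M{\left(-27,-24 \right)} + B\right)^{2}} = - \frac{6206386}{\left(0 - 495\right)^{2}} = - \frac{6206386}{\left(-495\right)^{2}} = - \frac{6206386}{245025}$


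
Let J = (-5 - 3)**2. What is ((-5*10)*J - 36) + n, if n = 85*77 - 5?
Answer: 3304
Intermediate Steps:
J = 64 (J = (-8)**2 = 64)
n = 6540 (n = 6545 - 5 = 6540)
((-5*10)*J - 36) + n = (-5*10*64 - 36) + 6540 = (-50*64 - 36) + 6540 = (-3200 - 36) + 6540 = -3236 + 6540 = 3304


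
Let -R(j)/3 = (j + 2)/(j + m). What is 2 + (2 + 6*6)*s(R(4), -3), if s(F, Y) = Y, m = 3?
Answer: -112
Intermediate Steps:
R(j) = -3*(2 + j)/(3 + j) (R(j) = -3*(j + 2)/(j + 3) = -3*(2 + j)/(3 + j))
2 + (2 + 6*6)*s(R(4), -3) = 2 + (2 + 6*6)*(-3) = 2 + (2 + 36)*(-3) = 2 + 38*(-3) = 2 - 114 = -112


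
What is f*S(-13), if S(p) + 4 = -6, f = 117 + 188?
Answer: -3050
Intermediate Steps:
f = 305
S(p) = -10 (S(p) = -4 - 6 = -10)
f*S(-13) = 305*(-10) = -3050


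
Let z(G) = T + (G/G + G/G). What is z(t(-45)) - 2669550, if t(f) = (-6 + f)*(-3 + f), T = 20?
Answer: -2669528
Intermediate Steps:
z(G) = 22 (z(G) = 20 + (G/G + G/G) = 20 + (1 + 1) = 20 + 2 = 22)
z(t(-45)) - 2669550 = 22 - 2669550 = -2669528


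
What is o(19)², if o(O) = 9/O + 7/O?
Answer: 256/361 ≈ 0.70914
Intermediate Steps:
o(O) = 16/O
o(19)² = (16/19)² = 256/361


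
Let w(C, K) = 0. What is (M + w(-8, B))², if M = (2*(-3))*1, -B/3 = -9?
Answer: 36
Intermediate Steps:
B = 27 (B = -3*(-9) = 27)
M = -6 (M = -6*1 = -6)
(M + w(-8, B))² = (-6 + 0)² = (-6)² = 36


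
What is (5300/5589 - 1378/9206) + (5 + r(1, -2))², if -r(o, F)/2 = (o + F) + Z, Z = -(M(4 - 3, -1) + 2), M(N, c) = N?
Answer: 4368267302/25726167 ≈ 169.80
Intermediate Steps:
Z = -3 (Z = -((4 - 3) + 2) = -(1 + 2) = -1*3 = -3)
r(o, F) = 6 - 2*F - 2*o (r(o, F) = -2*((o + F) - 3) = -2*((F + o) - 3) = -2*(-3 + F + o) = 6 - 2*F - 2*o)
(5300/5589 - 1378/9206) + (5 + r(1, -2))² = (5300/5589 - 1378/9206) + (5 + (6 - 2*(-2) - 2*1))² = (5300*(1/5589) - 1378*1/9206) + (5 + (6 + 4 - 2))² = (5300/5589 - 689/4603) + (5 + 8)² = 20545079/25726167 + 13² = 20545079/25726167 + 169 = 4368267302/25726167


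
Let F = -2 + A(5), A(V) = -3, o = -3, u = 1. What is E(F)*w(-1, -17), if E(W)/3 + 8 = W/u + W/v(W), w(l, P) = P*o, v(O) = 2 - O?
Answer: -14688/7 ≈ -2098.3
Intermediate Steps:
w(l, P) = -3*P (w(l, P) = P*(-3) = -3*P)
F = -5 (F = -2 - 3 = -5)
E(W) = -24 + 3*W + 3*W/(2 - W) (E(W) = -24 + 3*(W/1 + W/(2 - W)) = -24 + 3*(W*1 + W/(2 - W)) = -24 + 3*(W + W/(2 - W)) = -24 + (3*W + 3*W/(2 - W)) = -24 + 3*W + 3*W/(2 - W))
E(F)*w(-1, -17) = (3*(16 + (-5)**2 - 11*(-5))/(-2 - 5))*(-3*(-17)) = (3*(16 + 25 + 55)/(-7))*51 = (3*(-1/7)*96)*51 = -288/7*51 = -14688/7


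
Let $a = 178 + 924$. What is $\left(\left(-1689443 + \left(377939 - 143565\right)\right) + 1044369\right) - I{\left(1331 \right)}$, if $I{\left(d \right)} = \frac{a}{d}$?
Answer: $- \frac{546642802}{1331} \approx -4.107 \cdot 10^{5}$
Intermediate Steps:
$a = 1102$
$I{\left(d \right)} = \frac{1102}{d}$
$\left(\left(-1689443 + \left(377939 - 143565\right)\right) + 1044369\right) - I{\left(1331 \right)} = \left(\left(-1689443 + \left(377939 - 143565\right)\right) + 1044369\right) - \frac{1102}{1331} = \left(\left(-1689443 + 234374\right) + 1044369\right) - 1102 \cdot \frac{1}{1331} = \left(-1455069 + 1044369\right) - \frac{1102}{1331} = -410700 - \frac{1102}{1331} = - \frac{546642802}{1331}$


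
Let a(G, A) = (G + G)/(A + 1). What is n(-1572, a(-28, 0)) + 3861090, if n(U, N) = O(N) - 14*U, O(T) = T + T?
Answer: 3882986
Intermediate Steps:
O(T) = 2*T
a(G, A) = 2*G/(1 + A) (a(G, A) = (2*G)/(1 + A) = 2*G/(1 + A))
n(U, N) = -14*U + 2*N (n(U, N) = 2*N - 14*U = -14*U + 2*N)
n(-1572, a(-28, 0)) + 3861090 = (-14*(-1572) + 2*(2*(-28)/(1 + 0))) + 3861090 = (22008 + 2*(2*(-28)/1)) + 3861090 = (22008 + 2*(2*(-28)*1)) + 3861090 = (22008 + 2*(-56)) + 3861090 = (22008 - 112) + 3861090 = 21896 + 3861090 = 3882986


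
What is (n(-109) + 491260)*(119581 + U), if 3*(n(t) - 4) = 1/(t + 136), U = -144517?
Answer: -330754304120/27 ≈ -1.2250e+10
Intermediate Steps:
n(t) = 4 + 1/(3*(136 + t)) (n(t) = 4 + 1/(3*(t + 136)) = 4 + 1/(3*(136 + t)))
(n(-109) + 491260)*(119581 + U) = ((1633 + 12*(-109))/(3*(136 - 109)) + 491260)*(119581 - 144517) = ((1/3)*(1633 - 1308)/27 + 491260)*(-24936) = ((1/3)*(1/27)*325 + 491260)*(-24936) = (325/81 + 491260)*(-24936) = (39792385/81)*(-24936) = -330754304120/27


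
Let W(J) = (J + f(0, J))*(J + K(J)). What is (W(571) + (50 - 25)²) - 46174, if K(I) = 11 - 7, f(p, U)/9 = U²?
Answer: 1687544951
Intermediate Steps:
f(p, U) = 9*U²
K(I) = 4
W(J) = (4 + J)*(J + 9*J²) (W(J) = (J + 9*J²)*(J + 4) = (J + 9*J²)*(4 + J) = (4 + J)*(J + 9*J²))
(W(571) + (50 - 25)²) - 46174 = (571*(4 + 9*571² + 37*571) + (50 - 25)²) - 46174 = (571*(4 + 9*326041 + 21127) + 25²) - 46174 = (571*(4 + 2934369 + 21127) + 625) - 46174 = (571*2955500 + 625) - 46174 = (1687590500 + 625) - 46174 = 1687591125 - 46174 = 1687544951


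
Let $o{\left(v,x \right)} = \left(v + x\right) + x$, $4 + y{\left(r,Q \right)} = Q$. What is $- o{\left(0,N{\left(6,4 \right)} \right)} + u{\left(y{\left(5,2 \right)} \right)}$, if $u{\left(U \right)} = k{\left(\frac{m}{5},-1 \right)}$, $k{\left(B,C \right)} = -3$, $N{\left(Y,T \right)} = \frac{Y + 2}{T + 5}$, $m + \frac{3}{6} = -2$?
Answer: $- \frac{43}{9} \approx -4.7778$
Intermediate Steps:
$m = - \frac{5}{2}$ ($m = - \frac{1}{2} - 2 = - \frac{5}{2} \approx -2.5$)
$y{\left(r,Q \right)} = -4 + Q$
$N{\left(Y,T \right)} = \frac{2 + Y}{5 + T}$
$u{\left(U \right)} = -3$
$o{\left(v,x \right)} = v + 2 x$
$- o{\left(0,N{\left(6,4 \right)} \right)} + u{\left(y{\left(5,2 \right)} \right)} = - (0 + 2 \frac{2 + 6}{5 + 4}) - 3 = - (0 + 2 \cdot \frac{1}{9} \cdot 8) - 3 = - (0 + 2 \cdot \frac{8}{9}) - 3 = - (0 + \frac{16}{9}) - 3 = \left(-1\right) \frac{16}{9} - 3 = - \frac{16}{9} - 3 = - \frac{43}{9}$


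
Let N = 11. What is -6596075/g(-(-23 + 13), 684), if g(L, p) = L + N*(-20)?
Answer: 1319215/42 ≈ 31410.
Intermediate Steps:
g(L, p) = -220 + L (g(L, p) = L + 11*(-20) = L - 220 = -220 + L)
-6596075/g(-(-23 + 13), 684) = -6596075/(-220 - (-23 + 13)) = -6596075/(-220 - 1*(-10)) = -6596075/(-220 + 10) = -6596075/(-210) = -6596075*(-1/210) = 1319215/42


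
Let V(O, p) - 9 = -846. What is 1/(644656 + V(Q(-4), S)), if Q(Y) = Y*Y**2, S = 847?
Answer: 1/643819 ≈ 1.5532e-6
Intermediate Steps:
Q(Y) = Y**3
V(O, p) = -837 (V(O, p) = 9 - 846 = -837)
1/(644656 + V(Q(-4), S)) = 1/(644656 - 837) = 1/643819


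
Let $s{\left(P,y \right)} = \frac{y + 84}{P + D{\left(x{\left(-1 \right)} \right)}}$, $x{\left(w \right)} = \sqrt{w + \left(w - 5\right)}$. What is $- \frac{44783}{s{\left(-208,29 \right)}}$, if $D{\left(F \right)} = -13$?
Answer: $\frac{9897043}{113} \approx 87585.0$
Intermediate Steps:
$x{\left(w \right)} = \sqrt{-5 + 2 w}$ ($x{\left(w \right)} = \sqrt{w + \left(-5 + w\right)} = \sqrt{-5 + 2 w}$)
$s{\left(P,y \right)} = \frac{84 + y}{-13 + P}$ ($s{\left(P,y \right)} = \frac{y + 84}{P - 13} = \frac{84 + y}{-13 + P}$)
$- \frac{44783}{s{\left(-208,29 \right)}} = - \frac{44783}{\frac{1}{-13 - 208} \left(84 + 29\right)} = - \frac{44783}{\frac{1}{-221} \cdot 113} = - \frac{44783}{\left(- \frac{1}{221}\right) 113} = - \frac{44783}{- \frac{113}{221}} = \left(-44783\right) \left(- \frac{221}{113}\right) = \frac{9897043}{113}$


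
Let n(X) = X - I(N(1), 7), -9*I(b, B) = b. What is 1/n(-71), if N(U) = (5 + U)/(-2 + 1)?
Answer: -3/215 ≈ -0.013953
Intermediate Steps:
N(U) = -5 - U (N(U) = (5 + U)/(-1) = (5 + U)*(-1) = -5 - U)
I(b, B) = -b/9
n(X) = -⅔ + X (n(X) = X - (-1)*(-5 - 1*1)/9 = X - (-1)*(-5 - 1)/9 = X - (-1)*(-6)/9 = X - 1*⅔ = X - ⅔ = -⅔ + X)
1/n(-71) = 1/(-⅔ - 71) = 1/(-215/3) = -3/215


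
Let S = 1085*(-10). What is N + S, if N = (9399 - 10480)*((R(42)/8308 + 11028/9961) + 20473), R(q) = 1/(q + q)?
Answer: -21989947410537319/993071856 ≈ -2.2143e+7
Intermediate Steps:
R(q) = 1/(2*q)
N = -21979172580899719/993071856 (N = (9399 - 10480)*((((½)/42)/8308 + 11028/9961) + 20473) = -1081*((((½)*(1/42))*(1/8308) + 11028*(1/9961)) + 20473) = -1081*(((1/84)*(1/8308) + 11028/9961) + 20473) = -1081*((1/697872 + 11028/9961) + 20473) = -1081*(1099448911/993071856 + 20473) = -1081*20332259556799/993071856 = -21979172580899719/993071856 ≈ -2.2133e+7)
S = -10850
N + S = -21979172580899719/993071856 - 10850 = -21989947410537319/993071856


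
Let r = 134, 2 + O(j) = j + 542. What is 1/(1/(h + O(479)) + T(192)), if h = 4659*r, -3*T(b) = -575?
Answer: 1875975/359561878 ≈ 0.0052174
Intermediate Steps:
O(j) = 540 + j (O(j) = -2 + (j + 542) = -2 + (542 + j) = 540 + j)
T(b) = 575/3 (T(b) = -1/3*(-575) = 575/3)
h = 624306 (h = 4659*134 = 624306)
1/(1/(h + O(479)) + T(192)) = 1/(1/(624306 + (540 + 479)) + 575/3) = 1/(1/(624306 + 1019) + 575/3) = 1/(1/625325 + 575/3) = 1/(359561878/1875975) = 1875975/359561878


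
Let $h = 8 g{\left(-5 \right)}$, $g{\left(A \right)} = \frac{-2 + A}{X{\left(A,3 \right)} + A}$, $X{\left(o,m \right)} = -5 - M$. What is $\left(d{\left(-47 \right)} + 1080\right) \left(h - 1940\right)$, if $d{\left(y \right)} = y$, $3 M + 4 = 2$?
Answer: $-1997822$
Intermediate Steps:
$M = - \frac{2}{3}$ ($M = - \frac{4}{3} + \frac{1}{3} \cdot 2 = - \frac{4}{3} + \frac{2}{3} = - \frac{2}{3} \approx -0.66667$)
$X{\left(o,m \right)} = - \frac{13}{3}$ ($X{\left(o,m \right)} = -5 - - \frac{2}{3} = -5 + \frac{2}{3} = - \frac{13}{3}$)
$g{\left(A \right)} = \frac{-2 + A}{- \frac{13}{3} + A}$
$h = 6$ ($h = 8 \frac{3 \left(-2 - 5\right)}{-13 + 3 \left(-5\right)} = 8 \cdot 3 \frac{1}{-13 - 15} \left(-7\right) = 8 \cdot 3 \frac{1}{-28} \left(-7\right) = 8 \cdot 3 \left(- \frac{1}{28}\right) \left(-7\right) = 8 \cdot \frac{3}{4} = 6$)
$\left(d{\left(-47 \right)} + 1080\right) \left(h - 1940\right) = \left(-47 + 1080\right) \left(6 - 1940\right) = 1033 \left(-1934\right) = -1997822$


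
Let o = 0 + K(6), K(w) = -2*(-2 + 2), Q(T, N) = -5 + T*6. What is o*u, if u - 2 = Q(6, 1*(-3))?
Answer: 0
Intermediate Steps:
Q(T, N) = -5 + 6*T
K(w) = 0 (K(w) = -2*0 = 0)
o = 0 (o = 0 + 0 = 0)
u = 33 (u = 2 + (-5 + 6*6) = 2 + (-5 + 36) = 2 + 31 = 33)
o*u = 0*33 = 0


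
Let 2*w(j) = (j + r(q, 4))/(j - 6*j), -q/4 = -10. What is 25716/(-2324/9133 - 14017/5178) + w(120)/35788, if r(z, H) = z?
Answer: -14192201776144451/1634394388110 ≈ -8683.5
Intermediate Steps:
q = 40 (q = -4*(-10) = 40)
w(j) = -(40 + j)/(10*j) (w(j) = ((j + 40)/(j - 6*j))/2 = ((40 + j)/((-5*j)))/2 = ((40 + j)*(-1/(5*j)))/2 = (-(40 + j)/(5*j))/2 = -(40 + j)/(10*j))
25716/(-2324/9133 - 14017/5178) + w(120)/35788 = 25716/(-2324/9133 - 14017/5178) + ((⅒)*(-40 - 1*120)/120)/35788 = 25716/(-2324*1/9133 - 14017*1/5178) + ((⅒)*(1/120)*(-40 - 120))*(1/35788) = 25716/(-2324/9133 - 14017/5178) + ((⅒)*(1/120)*(-160))*(1/35788) = 25716/(-140050933/47290674) - 2/15*1/35788 = 25716*(-47290674/140050933) - 1/268410 = -1216126972584/140050933 - 1/268410 = -14192201776144451/1634394388110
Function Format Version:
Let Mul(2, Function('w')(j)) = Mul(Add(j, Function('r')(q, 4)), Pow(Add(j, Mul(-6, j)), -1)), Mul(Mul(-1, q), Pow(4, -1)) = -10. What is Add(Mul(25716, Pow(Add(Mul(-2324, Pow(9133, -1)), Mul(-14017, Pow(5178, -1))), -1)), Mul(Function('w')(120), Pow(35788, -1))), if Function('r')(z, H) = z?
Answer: Rational(-14192201776144451, 1634394388110) ≈ -8683.5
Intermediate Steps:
q = 40 (q = Mul(-4, -10) = 40)
Function('w')(j) = Mul(Rational(-1, 10), Pow(j, -1), Add(40, j)) (Function('w')(j) = Mul(Rational(1, 2), Mul(Add(j, 40), Pow(Add(j, Mul(-6, j)), -1))) = Mul(Rational(1, 2), Mul(Add(40, j), Pow(Mul(-5, j), -1))) = Mul(Rational(1, 2), Mul(Add(40, j), Mul(Rational(-1, 5), Pow(j, -1)))) = Mul(Rational(1, 2), Mul(Rational(-1, 5), Pow(j, -1), Add(40, j))) = Mul(Rational(-1, 10), Pow(j, -1), Add(40, j)))
Add(Mul(25716, Pow(Add(Mul(-2324, Pow(9133, -1)), Mul(-14017, Pow(5178, -1))), -1)), Mul(Function('w')(120), Pow(35788, -1))) = Add(Mul(25716, Pow(Add(Mul(-2324, Pow(9133, -1)), Mul(-14017, Pow(5178, -1))), -1)), Mul(Mul(Rational(1, 10), Pow(120, -1), Add(-40, Mul(-1, 120))), Pow(35788, -1))) = Add(Mul(25716, Pow(Add(Mul(-2324, Rational(1, 9133)), Mul(-14017, Rational(1, 5178))), -1)), Mul(Mul(Rational(1, 10), Rational(1, 120), Add(-40, -120)), Rational(1, 35788))) = Add(Mul(25716, Pow(Add(Rational(-2324, 9133), Rational(-14017, 5178)), -1)), Mul(Mul(Rational(1, 10), Rational(1, 120), -160), Rational(1, 35788))) = Add(Mul(25716, Pow(Rational(-140050933, 47290674), -1)), Mul(Rational(-2, 15), Rational(1, 35788))) = Add(Mul(25716, Rational(-47290674, 140050933)), Rational(-1, 268410)) = Add(Rational(-1216126972584, 140050933), Rational(-1, 268410)) = Rational(-14192201776144451, 1634394388110)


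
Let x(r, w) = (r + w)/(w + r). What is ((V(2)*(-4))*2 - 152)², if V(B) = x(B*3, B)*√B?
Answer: 23232 + 2432*√2 ≈ 26671.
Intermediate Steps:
x(r, w) = 1 (x(r, w) = (r + w)/(r + w) = 1)
V(B) = √B (V(B) = 1*√B = √B)
((V(2)*(-4))*2 - 152)² = ((√2*(-4))*2 - 152)² = (-4*√2*2 - 152)² = (-8*√2 - 152)² = (-152 - 8*√2)²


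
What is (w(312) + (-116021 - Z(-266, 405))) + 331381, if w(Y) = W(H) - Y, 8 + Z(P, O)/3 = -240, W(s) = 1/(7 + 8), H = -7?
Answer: 3236881/15 ≈ 2.1579e+5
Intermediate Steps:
W(s) = 1/15
Z(P, O) = -744 (Z(P, O) = -24 + 3*(-240) = -24 - 720 = -744)
w(Y) = 1/15 - Y
(w(312) + (-116021 - Z(-266, 405))) + 331381 = ((1/15 - 1*312) + (-116021 - 1*(-744))) + 331381 = ((1/15 - 312) + (-116021 + 744)) + 331381 = (-4679/15 - 115277) + 331381 = -1733834/15 + 331381 = 3236881/15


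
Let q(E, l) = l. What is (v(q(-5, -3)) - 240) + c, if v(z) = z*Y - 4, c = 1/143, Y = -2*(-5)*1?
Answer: -39181/143 ≈ -273.99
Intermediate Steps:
Y = 10 (Y = 10*1 = 10)
c = 1/143 ≈ 0.0069930
v(z) = -4 + 10*z (v(z) = z*10 - 4 = 10*z - 4 = -4 + 10*z)
(v(q(-5, -3)) - 240) + c = ((-4 + 10*(-3)) - 240) + 1/143 = ((-4 - 30) - 240) + 1/143 = (-34 - 240) + 1/143 = -274 + 1/143 = -39181/143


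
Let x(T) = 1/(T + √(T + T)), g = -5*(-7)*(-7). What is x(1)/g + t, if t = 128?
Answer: 31361/245 - √2/245 ≈ 128.00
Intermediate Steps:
g = -245 (g = 35*(-7) = -245)
x(T) = 1/(T + √2*√T) (x(T) = 1/(T + √(2*T)) = 1/(T + √2*√T))
x(1)/g + t = 1/((1 + √2*√1)*(-245)) + 128 = -1/245/(1 + √2*1) + 128 = -1/245/(1 + √2) + 128 = -1/(245*(1 + √2)) + 128 = 128 - 1/(245*(1 + √2))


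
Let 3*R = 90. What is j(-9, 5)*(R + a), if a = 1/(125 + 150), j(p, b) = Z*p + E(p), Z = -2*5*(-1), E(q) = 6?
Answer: -693084/275 ≈ -2520.3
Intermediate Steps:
R = 30 (R = (1/3)*90 = 30)
Z = 10 (Z = -10*(-1) = 10)
j(p, b) = 6 + 10*p (j(p, b) = 10*p + 6 = 6 + 10*p)
a = 1/275 ≈ 0.0036364
j(-9, 5)*(R + a) = (6 + 10*(-9))*(30 + 1/275) = (6 - 90)*(8251/275) = -84*8251/275 = -693084/275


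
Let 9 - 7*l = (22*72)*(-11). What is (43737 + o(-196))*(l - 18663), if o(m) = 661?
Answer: -5026208784/7 ≈ -7.1803e+8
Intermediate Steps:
l = 17433/7 (l = 9/7 - 22*72*(-11)/7 = 9/7 - 1584*(-11)/7 = 9/7 - ⅐*(-17424) = 9/7 + 17424/7 = 17433/7 ≈ 2490.4)
(43737 + o(-196))*(l - 18663) = (43737 + 661)*(17433/7 - 18663) = 44398*(-113208/7) = -5026208784/7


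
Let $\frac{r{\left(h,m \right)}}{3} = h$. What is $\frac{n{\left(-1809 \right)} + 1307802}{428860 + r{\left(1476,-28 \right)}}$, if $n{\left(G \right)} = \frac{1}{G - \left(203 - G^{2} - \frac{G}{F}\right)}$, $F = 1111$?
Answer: $\frac{4751884508129611}{1574347290154000} \approx 3.0183$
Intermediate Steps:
$r{\left(h,m \right)} = 3 h$
$n{\left(G \right)} = \frac{1}{-203 + G^{2} + \frac{1112 G}{1111}}$ ($n{\left(G \right)} = \frac{1}{G - \left(203 - G^{2} - \frac{G}{1111}\right)} = \frac{1}{G + \left(-203 + G^{2} + \frac{G}{1111}\right)} = \frac{1}{-203 + G^{2} + \frac{1112 G}{1111}}$)
$\frac{n{\left(-1809 \right)} + 1307802}{428860 + r{\left(1476,-28 \right)}} = \frac{\frac{1111}{-225533 + 1111 \left(-1809\right)^{2} + 1112 \left(-1809\right)} + 1307802}{428860 + 3 \cdot 1476} = \frac{\frac{1111}{-225533 + 1111 \cdot 3272481 - 2011608} + 1307802}{428860 + 4428} = \frac{\frac{1111}{-225533 + 3635726391 - 2011608} + 1307802}{433288} = \left(\frac{1111}{3633489250} + 1307802\right) \frac{1}{433288} = \frac{4751884508129611}{3633489250} \cdot \frac{1}{433288} = \frac{4751884508129611}{1574347290154000}$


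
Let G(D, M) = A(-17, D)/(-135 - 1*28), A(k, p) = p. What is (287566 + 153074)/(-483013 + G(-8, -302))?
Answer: -71824320/78731111 ≈ -0.91227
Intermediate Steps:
G(D, M) = -D/163 (G(D, M) = D/(-135 - 1*28) = D/(-135 - 28) = D/(-163) = D*(-1/163) = -D/163)
(287566 + 153074)/(-483013 + G(-8, -302)) = (287566 + 153074)/(-483013 - 1/163*(-8)) = 440640/(-483013 + 8/163) = 440640/(-78731111/163) = 440640*(-163/78731111) = -71824320/78731111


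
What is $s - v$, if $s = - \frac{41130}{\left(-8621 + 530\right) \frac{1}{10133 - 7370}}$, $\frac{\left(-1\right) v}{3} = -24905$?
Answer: $- \frac{54541875}{899} \approx -60670.0$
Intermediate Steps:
$v = 74715$ ($v = \left(-3\right) \left(-24905\right) = 74715$)
$s = \frac{12626910}{899}$ ($s = - \frac{41130}{\left(-8091\right) \frac{1}{2763}} = - \frac{41130}{- \frac{899}{307}} = \left(-41130\right) \left(- \frac{307}{899}\right) = \frac{12626910}{899} \approx 14046.0$)
$s - v = \frac{12626910}{899} - 74715 = - \frac{54541875}{899}$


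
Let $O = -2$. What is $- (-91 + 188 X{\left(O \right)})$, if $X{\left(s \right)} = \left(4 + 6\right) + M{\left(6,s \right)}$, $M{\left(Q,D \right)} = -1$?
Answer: $-1601$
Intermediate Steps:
$X{\left(s \right)} = 9$ ($X{\left(s \right)} = \left(4 + 6\right) - 1 = 10 - 1 = 9$)
$- (-91 + 188 X{\left(O \right)}) = - (-91 + 188 \cdot 9) = - (-91 + 1692) = \left(-1\right) 1601 = -1601$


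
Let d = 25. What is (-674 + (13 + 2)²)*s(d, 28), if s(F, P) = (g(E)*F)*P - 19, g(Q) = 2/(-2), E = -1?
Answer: 322831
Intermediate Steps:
g(Q) = -1 (g(Q) = 2*(-½) = -1)
s(F, P) = -19 - F*P (s(F, P) = (-F)*P - 19 = -F*P - 19 = -19 - F*P)
(-674 + (13 + 2)²)*s(d, 28) = (-674 + (13 + 2)²)*(-19 - 1*25*28) = (-674 + 15²)*(-19 - 700) = (-674 + 225)*(-719) = -449*(-719) = 322831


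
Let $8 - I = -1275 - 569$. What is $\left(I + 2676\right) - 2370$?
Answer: $2158$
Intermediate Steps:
$I = 1852$ ($I = 8 - \left(-1275 - 569\right) = 8 - -1844 = 8 + 1844 = 1852$)
$\left(I + 2676\right) - 2370 = \left(1852 + 2676\right) - 2370 = 4528 - 2370 = 2158$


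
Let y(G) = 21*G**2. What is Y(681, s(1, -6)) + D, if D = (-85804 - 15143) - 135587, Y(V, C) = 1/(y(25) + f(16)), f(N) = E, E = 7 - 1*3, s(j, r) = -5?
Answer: -3105454885/13129 ≈ -2.3653e+5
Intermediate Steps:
E = 4 (E = 7 - 3 = 4)
f(N) = 4
Y(V, C) = 1/13129 (Y(V, C) = 1/(21*25**2 + 4) = 1/(21*625 + 4) = 1/(13125 + 4) = 1/13129)
D = -236534 (D = -100947 - 135587 = -236534)
Y(681, s(1, -6)) + D = 1/13129 - 236534 = -3105454885/13129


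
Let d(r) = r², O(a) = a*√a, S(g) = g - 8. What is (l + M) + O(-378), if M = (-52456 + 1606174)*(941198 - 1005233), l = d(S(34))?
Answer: -99492331454 - 1134*I*√42 ≈ -9.9492e+10 - 7349.2*I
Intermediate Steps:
S(g) = -8 + g
O(a) = a^(3/2)
l = 676 (l = (-8 + 34)² = 26² = 676)
M = -99492332130 (M = 1553718*(-64035) = -99492332130)
(l + M) + O(-378) = (676 - 99492332130) + (-378)^(3/2) = -99492331454 - 1134*I*√42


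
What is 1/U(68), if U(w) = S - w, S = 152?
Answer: 1/84 ≈ 0.011905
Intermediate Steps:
U(w) = 152 - w
1/U(68) = 1/(152 - 1*68) = 1/(152 - 68) = 1/84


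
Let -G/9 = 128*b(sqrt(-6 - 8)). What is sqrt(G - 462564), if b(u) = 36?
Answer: 6*I*sqrt(14001) ≈ 709.96*I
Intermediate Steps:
G = -41472 (G = -1152*36 = -9*4608 = -41472)
sqrt(G - 462564) = sqrt(-41472 - 462564) = sqrt(-504036) = 6*I*sqrt(14001)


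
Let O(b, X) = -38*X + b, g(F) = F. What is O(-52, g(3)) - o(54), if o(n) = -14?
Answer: -152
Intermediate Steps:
O(b, X) = b - 38*X
O(-52, g(3)) - o(54) = (-52 - 38*3) - 1*(-14) = (-52 - 114) + 14 = -166 + 14 = -152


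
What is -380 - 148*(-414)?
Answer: 60892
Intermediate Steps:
-380 - 148*(-414) = -380 + 61272 = 60892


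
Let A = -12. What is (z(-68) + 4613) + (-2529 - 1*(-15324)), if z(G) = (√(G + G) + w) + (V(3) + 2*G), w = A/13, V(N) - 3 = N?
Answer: 224602/13 + 2*I*√34 ≈ 17277.0 + 11.662*I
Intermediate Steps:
V(N) = 3 + N
w = -12/13 ≈ -0.92308
z(G) = 66/13 + 2*G + √2*√G (z(G) = (√(G + G) - 12/13) + ((3 + 3) + 2*G) = (√(2*G) - 12/13) + (6 + 2*G) = (√2*√G - 12/13) + (6 + 2*G) = (-12/13 + √2*√G) + (6 + 2*G) = 66/13 + 2*G + √2*√G)
(z(-68) + 4613) + (-2529 - 1*(-15324)) = ((66/13 + 2*(-68) + √2*√(-68)) + 4613) + (-2529 - 1*(-15324)) = ((66/13 - 136 + √2*(2*I*√17)) + 4613) + (-2529 + 15324) = ((66/13 - 136 + 2*I*√34) + 4613) + 12795 = ((-1702/13 + 2*I*√34) + 4613) + 12795 = (58267/13 + 2*I*√34) + 12795 = 224602/13 + 2*I*√34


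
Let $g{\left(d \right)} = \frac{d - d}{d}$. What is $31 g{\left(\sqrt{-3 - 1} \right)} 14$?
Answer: $0$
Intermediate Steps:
$g{\left(d \right)} = 0$ ($g{\left(d \right)} = \frac{0}{d} = 0$)
$31 g{\left(\sqrt{-3 - 1} \right)} 14 = 31 \cdot 0 \cdot 14 = 0 \cdot 14 = 0$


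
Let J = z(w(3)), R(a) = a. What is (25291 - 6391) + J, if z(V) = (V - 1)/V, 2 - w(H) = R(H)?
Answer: 18902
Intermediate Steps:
w(H) = 2 - H
z(V) = (-1 + V)/V
J = 2 (J = (-1 + (2 - 1*3))/(2 - 1*3) = (-1 + (2 - 3))/(2 - 3) = (-1 - 1)/(-1) = -1*(-2) = 2)
(25291 - 6391) + J = (25291 - 6391) + 2 = 18900 + 2 = 18902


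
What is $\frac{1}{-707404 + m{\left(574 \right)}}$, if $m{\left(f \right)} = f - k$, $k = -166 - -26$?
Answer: $- \frac{1}{706690} \approx -1.415 \cdot 10^{-6}$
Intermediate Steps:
$k = -140$ ($k = -166 + 26 = -140$)
$m{\left(f \right)} = 140 + f$ ($m{\left(f \right)} = f - -140 = f + 140 = 140 + f$)
$\frac{1}{-707404 + m{\left(574 \right)}} = \frac{1}{-707404 + \left(140 + 574\right)} = \frac{1}{-707404 + 714} = \frac{1}{-706690} = - \frac{1}{706690}$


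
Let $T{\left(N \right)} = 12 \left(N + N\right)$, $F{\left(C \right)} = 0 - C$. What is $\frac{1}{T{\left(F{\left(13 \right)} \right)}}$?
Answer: $- \frac{1}{312} \approx -0.0032051$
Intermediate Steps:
$F{\left(C \right)} = - C$
$T{\left(N \right)} = 24 N$ ($T{\left(N \right)} = 12 \cdot 2 N = 24 N$)
$\frac{1}{T{\left(F{\left(13 \right)} \right)}} = \frac{1}{24 \left(\left(-1\right) 13\right)} = \frac{1}{24 \left(-13\right)} = \frac{1}{-312} = - \frac{1}{312}$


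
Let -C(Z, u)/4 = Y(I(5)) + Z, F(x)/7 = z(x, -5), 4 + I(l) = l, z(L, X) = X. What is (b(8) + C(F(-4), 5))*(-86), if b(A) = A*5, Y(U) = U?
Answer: -15136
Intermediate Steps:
I(l) = -4 + l
F(x) = -35 (F(x) = 7*(-5) = -35)
C(Z, u) = -4 - 4*Z (C(Z, u) = -4*((-4 + 5) + Z) = -4*(1 + Z) = -4 - 4*Z)
b(A) = 5*A
(b(8) + C(F(-4), 5))*(-86) = (5*8 + (-4 - 4*(-35)))*(-86) = (40 + (-4 + 140))*(-86) = (40 + 136)*(-86) = 176*(-86) = -15136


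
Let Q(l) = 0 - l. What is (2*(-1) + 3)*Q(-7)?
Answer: 7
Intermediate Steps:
Q(l) = -l
(2*(-1) + 3)*Q(-7) = (2*(-1) + 3)*(-1*(-7)) = (-2 + 3)*7 = 1*7 = 7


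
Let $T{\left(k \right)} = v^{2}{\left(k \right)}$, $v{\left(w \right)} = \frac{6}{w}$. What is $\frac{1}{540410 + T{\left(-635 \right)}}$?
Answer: $\frac{403225}{217906822286} \approx 1.8504 \cdot 10^{-6}$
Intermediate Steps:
$T{\left(k \right)} = \frac{36}{k^{2}}$ ($T{\left(k \right)} = \left(\frac{6}{k}\right)^{2} = \frac{36}{k^{2}}$)
$\frac{1}{540410 + T{\left(-635 \right)}} = \frac{1}{540410 + \frac{36}{403225}} = \frac{1}{\frac{217906822286}{403225}} = \frac{403225}{217906822286}$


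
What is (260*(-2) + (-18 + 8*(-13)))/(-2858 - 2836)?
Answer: 107/949 ≈ 0.11275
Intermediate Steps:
(260*(-2) + (-18 + 8*(-13)))/(-2858 - 2836) = (-520 + (-18 - 104))/(-5694) = (-520 - 122)*(-1/5694) = -642*(-1/5694) = 107/949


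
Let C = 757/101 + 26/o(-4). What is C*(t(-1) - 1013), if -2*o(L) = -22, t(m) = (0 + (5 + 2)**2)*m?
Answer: -11632086/1111 ≈ -10470.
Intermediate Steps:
t(m) = 49*m (t(m) = (0 + 7**2)*m = (0 + 49)*m = 49*m)
o(L) = 11 (o(L) = -1/2*(-22) = 11)
C = 10953/1111 (C = 757/101 + 26/11 = 10953/1111 ≈ 9.8587)
C*(t(-1) - 1013) = 10953*(49*(-1) - 1013)/1111 = 10953*(-49 - 1013)/1111 = (10953/1111)*(-1062) = -11632086/1111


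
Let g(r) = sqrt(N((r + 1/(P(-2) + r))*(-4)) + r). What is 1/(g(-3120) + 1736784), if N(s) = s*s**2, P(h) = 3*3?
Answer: 3268329698038419/2018549165692266890897 - 3111*sqrt(11379520206982083498906489)/8074196662769067563588 ≈ 3.1939e-7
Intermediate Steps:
P(h) = 9
N(s) = s**3
g(r) = sqrt(r + (-4*r - 4/(9 + r))**3) (g(r) = sqrt(((r + 1/(9 + r))*(-4))**3 + r) = sqrt((-4*r - 4/(9 + r))**3 + r) = sqrt(r + (-4*r - 4/(9 + r))**3))
1/(g(-3120) + 1736784) = 1/(sqrt(-3120 - 64*(1 + (-3120)**2 + 9*(-3120))**3/(9 - 3120)**3) + 1736784) = 1/(sqrt(-3120 - 64*(1 + 9734400 - 28080)**3/(-3111)**3) + 1736784) = 1/(sqrt(-3120 - 64*(-1/30109256631)*9706321**3) + 1736784) = 1/(sqrt(-3120 - 64*(-1/30109256631)*914458391614248914161) + 1736784) = 1/(sqrt(-3120 + 58525337063311930506304/30109256631) + 1736784) = 1/(sqrt(58525336969371049817584/30109256631) + 1736784) = 1/(4*sqrt(11379520206982083498906489)/9678321 + 1736784) = 1/(1736784 + 4*sqrt(11379520206982083498906489)/9678321)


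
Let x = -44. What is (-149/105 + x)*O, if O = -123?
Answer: 195529/35 ≈ 5586.5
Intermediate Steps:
(-149/105 + x)*O = (-149/105 - 44)*(-123) = -4769/105*(-123) = 195529/35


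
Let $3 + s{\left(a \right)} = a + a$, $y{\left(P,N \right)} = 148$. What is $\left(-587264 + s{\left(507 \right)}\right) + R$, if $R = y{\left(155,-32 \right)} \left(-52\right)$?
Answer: $-593949$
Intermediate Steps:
$s{\left(a \right)} = -3 + 2 a$ ($s{\left(a \right)} = -3 + \left(a + a\right) = -3 + 2 a$)
$R = -7696$ ($R = 148 \left(-52\right) = -7696$)
$\left(-587264 + s{\left(507 \right)}\right) + R = \left(-587264 + \left(-3 + 2 \cdot 507\right)\right) - 7696 = \left(-587264 + \left(-3 + 1014\right)\right) - 7696 = \left(-587264 + 1011\right) - 7696 = -586253 - 7696 = -593949$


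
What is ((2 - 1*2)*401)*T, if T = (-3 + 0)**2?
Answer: 0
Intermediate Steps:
T = 9 (T = (-3)**2 = 9)
((2 - 1*2)*401)*T = ((2 - 1*2)*401)*9 = ((2 - 2)*401)*9 = (0*401)*9 = 0*9 = 0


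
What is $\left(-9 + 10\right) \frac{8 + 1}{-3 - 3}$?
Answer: $- \frac{3}{2} \approx -1.5$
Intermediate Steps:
$\left(-9 + 10\right) \frac{8 + 1}{-3 - 3} = 1 \frac{9}{-6} = 1 \cdot 9 \left(- \frac{1}{6}\right) = 1 \left(- \frac{3}{2}\right) = - \frac{3}{2}$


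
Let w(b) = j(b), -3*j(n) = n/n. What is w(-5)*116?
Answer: -116/3 ≈ -38.667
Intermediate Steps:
j(n) = -⅓ (j(n) = -n/(3*n) = -⅓*1 = -⅓)
w(b) = -⅓
w(-5)*116 = -⅓*116 = -116/3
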